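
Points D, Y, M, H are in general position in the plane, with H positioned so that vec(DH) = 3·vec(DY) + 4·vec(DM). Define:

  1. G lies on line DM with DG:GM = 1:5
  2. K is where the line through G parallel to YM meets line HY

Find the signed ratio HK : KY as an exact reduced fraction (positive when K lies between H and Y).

HK:KY = -41/5

Assign D = (0, 0), Y = (1, 0), M = (0, 1), H = (3, 4) — the answer is frame-independent, so this choice is without loss of generality.
1. G lies on line DM with DG:GM = 1:5 ⇒ G = (0, 1/6)
2. K is where the line through G parallel to YM meets line HY ⇒ K = (13/18, -5/9)
K = H + t·(Y−H) with t = 41/36, so HK:KY = t:(1−t) = 41/36:-5/36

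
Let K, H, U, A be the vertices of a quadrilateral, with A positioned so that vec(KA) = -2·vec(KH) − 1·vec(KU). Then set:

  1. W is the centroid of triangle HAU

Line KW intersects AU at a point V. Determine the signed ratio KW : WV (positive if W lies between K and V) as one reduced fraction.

KW:WV = 1/2

Choose coordinates K = (0, 0), H = (1, 0), U = (0, 1), A = (-2, -1).
1. W is the centroid of triangle HAU ⇒ W = (-1/3, 0)
line KW meets AU at V = (-1, 0)
W = K + t·(V−K) with t = 1/3, so KW:WV = 1/3:2/3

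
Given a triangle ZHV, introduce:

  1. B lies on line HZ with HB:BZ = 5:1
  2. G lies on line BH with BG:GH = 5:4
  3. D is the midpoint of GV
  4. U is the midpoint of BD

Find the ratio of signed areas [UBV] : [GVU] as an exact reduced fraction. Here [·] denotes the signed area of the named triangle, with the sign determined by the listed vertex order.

[UBV]:[GVU] = -1/2

Assign Z = (0, 0), H = (1, 0), V = (0, 1) — the answer is frame-independent, so this choice is without loss of generality.
1. B lies on line HZ with HB:BZ = 5:1 ⇒ B = (1/6, 0)
2. G lies on line BH with BG:GH = 5:4 ⇒ G = (17/27, 0)
3. D is the midpoint of GV ⇒ D = (17/54, 1/2)
4. U is the midpoint of BD ⇒ U = (13/54, 1/4)
2·[UBV] = -25/216, 2·[GVU] = 25/108
[UBV]:[GVU] = -25/216:25/108 = -1/2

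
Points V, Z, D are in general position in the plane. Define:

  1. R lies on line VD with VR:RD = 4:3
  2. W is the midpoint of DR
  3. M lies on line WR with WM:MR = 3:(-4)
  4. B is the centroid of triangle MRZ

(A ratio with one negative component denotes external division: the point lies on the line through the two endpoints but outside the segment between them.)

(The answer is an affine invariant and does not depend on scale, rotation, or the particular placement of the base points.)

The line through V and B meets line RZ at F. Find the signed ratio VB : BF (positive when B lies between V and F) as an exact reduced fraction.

VB:BF = -3

Work in coordinates with V = (0, 0), Z = (1, 0), D = (0, 1).
1. R lies on line VD with VR:RD = 4:3 ⇒ R = (0, 4/7)
2. W is the midpoint of DR ⇒ W = (0, 11/14)
3. M lies on line WR with WM:MR = 3:(-4) ⇒ M = (0, 10/7)
4. B is the centroid of triangle MRZ ⇒ B = (1/3, 2/3)
line VB meets RZ at F = (2/9, 4/9)
B = V + t·(F−V) with t = 3/2, so VB:BF = 3/2:-1/2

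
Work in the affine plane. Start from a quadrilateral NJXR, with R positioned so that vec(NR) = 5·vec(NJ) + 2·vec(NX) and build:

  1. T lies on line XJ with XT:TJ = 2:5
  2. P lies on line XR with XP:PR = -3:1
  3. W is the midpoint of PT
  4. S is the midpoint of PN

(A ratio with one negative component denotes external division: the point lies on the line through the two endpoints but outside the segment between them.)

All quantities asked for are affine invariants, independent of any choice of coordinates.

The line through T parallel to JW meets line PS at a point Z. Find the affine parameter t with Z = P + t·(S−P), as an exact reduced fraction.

t = 8/3

Work in coordinates with N = (0, 0), J = (1, 0), X = (0, 1), R = (5, 2).
1. T lies on line XJ with XT:TJ = 2:5 ⇒ T = (2/7, 5/7)
2. P lies on line XR with XP:PR = -3:1 ⇒ P = (15/2, 5/2)
3. W is the midpoint of PT ⇒ W = (109/28, 45/28)
4. S is the midpoint of PN ⇒ S = (15/4, 5/4)
through T parallel to JW: direction (81/28, 45/28); meets PS at Z = (-5/2, -5/6)
Z = P + t·(S−P) with t = 8/3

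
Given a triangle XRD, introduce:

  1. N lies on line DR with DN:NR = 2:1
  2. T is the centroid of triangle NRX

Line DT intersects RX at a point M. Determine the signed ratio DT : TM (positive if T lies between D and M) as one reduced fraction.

Work in coordinates with X = (0, 0), R = (1, 0), D = (0, 1).
1. N lies on line DR with DN:NR = 2:1 ⇒ N = (2/3, 1/3)
2. T is the centroid of triangle NRX ⇒ T = (5/9, 1/9)
line DT meets RX at M = (5/8, 0)
T = D + t·(M−D) with t = 8/9, so DT:TM = 8/9:1/9

DT:TM = 8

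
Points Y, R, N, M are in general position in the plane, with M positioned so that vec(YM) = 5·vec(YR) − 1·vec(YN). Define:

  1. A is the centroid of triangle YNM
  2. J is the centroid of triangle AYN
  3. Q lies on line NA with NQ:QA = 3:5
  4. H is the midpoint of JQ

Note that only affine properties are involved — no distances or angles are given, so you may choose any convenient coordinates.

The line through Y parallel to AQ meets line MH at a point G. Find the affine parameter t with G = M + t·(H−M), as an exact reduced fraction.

Assign Y = (0, 0), R = (1, 0), N = (0, 1), M = (5, -1) — the answer is frame-independent, so this choice is without loss of generality.
1. A is the centroid of triangle YNM ⇒ A = (5/3, 0)
2. J is the centroid of triangle AYN ⇒ J = (5/9, 1/3)
3. Q lies on line NA with NQ:QA = 3:5 ⇒ Q = (5/8, 5/8)
4. H is the midpoint of JQ ⇒ H = (85/144, 23/48)
through Y parallel to AQ: direction (-25/24, 5/8); meets MH at G = (-215/84, 43/28)
G = M + t·(H−M) with t = 12/7

t = 12/7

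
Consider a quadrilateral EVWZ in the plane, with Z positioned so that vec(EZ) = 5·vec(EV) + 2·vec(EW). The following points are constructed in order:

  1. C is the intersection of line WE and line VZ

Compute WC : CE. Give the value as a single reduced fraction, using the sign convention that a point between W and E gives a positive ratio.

WC:CE = -3

Choose coordinates E = (0, 0), V = (1, 0), W = (0, 1), Z = (5, 2).
1. C is the intersection of line WE and line VZ ⇒ C = (0, -1/2)
C = W + t·(E−W) with t = 3/2, so WC:CE = t:(1−t) = 3/2:-1/2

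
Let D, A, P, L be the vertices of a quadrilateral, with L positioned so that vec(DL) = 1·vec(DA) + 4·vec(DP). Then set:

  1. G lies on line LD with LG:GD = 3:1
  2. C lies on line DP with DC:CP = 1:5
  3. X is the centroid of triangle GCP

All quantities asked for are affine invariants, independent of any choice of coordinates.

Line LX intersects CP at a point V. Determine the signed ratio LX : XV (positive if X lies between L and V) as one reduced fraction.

LX:XV = 11

Choose coordinates D = (0, 0), A = (1, 0), P = (0, 1), L = (1, 4).
1. G lies on line LD with LG:GD = 3:1 ⇒ G = (1/4, 1)
2. C lies on line DP with DC:CP = 1:5 ⇒ C = (0, 1/6)
3. X is the centroid of triangle GCP ⇒ X = (1/12, 13/18)
line LX meets CP at V = (0, 14/33)
X = L + t·(V−L) with t = 11/12, so LX:XV = 11/12:1/12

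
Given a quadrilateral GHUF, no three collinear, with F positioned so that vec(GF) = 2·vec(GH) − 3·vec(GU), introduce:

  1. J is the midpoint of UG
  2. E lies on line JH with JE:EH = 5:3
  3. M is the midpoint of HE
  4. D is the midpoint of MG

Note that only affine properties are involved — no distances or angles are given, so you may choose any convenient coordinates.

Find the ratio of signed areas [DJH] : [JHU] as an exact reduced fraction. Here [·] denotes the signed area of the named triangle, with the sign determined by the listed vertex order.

Set G = (0, 0), H = (1, 0), U = (0, 1), F = (2, -3); any affine frame gives the same invariant.
1. J is the midpoint of UG ⇒ J = (0, 1/2)
2. E lies on line JH with JE:EH = 5:3 ⇒ E = (5/8, 3/16)
3. M is the midpoint of HE ⇒ M = (13/16, 3/32)
4. D is the midpoint of MG ⇒ D = (13/32, 3/64)
2·[DJH] = -1/4, 2·[JHU] = 1/2
[DJH]:[JHU] = -1/4:1/2 = -1/2

[DJH]:[JHU] = -1/2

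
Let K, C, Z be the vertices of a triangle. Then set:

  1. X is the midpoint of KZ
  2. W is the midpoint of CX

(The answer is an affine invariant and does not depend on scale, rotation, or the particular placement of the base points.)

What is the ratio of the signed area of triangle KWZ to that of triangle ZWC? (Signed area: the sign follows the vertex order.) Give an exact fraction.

Work in coordinates with K = (0, 0), C = (1, 0), Z = (0, 1).
1. X is the midpoint of KZ ⇒ X = (0, 1/2)
2. W is the midpoint of CX ⇒ W = (1/2, 1/4)
2·[KWZ] = 1/2, 2·[ZWC] = 1/4
[KWZ]:[ZWC] = 1/2:1/4 = 2

[KWZ]:[ZWC] = 2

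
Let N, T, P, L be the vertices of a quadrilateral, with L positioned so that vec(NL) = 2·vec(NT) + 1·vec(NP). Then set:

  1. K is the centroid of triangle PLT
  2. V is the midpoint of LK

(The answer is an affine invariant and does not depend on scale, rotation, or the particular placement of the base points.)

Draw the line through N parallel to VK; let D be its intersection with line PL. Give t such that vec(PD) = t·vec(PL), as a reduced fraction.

t = 3/2

Set N = (0, 0), T = (1, 0), P = (0, 1), L = (2, 1); any affine frame gives the same invariant.
1. K is the centroid of triangle PLT ⇒ K = (1, 2/3)
2. V is the midpoint of LK ⇒ V = (3/2, 5/6)
through N parallel to VK: direction (-1/2, -1/6); meets PL at D = (3, 1)
D = P + t·(L−P) with t = 3/2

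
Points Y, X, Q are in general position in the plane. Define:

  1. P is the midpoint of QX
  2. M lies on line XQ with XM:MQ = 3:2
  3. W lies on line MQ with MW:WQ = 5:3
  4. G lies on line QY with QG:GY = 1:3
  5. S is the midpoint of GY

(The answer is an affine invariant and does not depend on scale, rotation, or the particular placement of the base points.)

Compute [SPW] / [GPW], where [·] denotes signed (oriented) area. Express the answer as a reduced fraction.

Assign Y = (0, 0), X = (1, 0), Q = (0, 1) — the answer is frame-independent, so this choice is without loss of generality.
1. P is the midpoint of QX ⇒ P = (1/2, 1/2)
2. M lies on line XQ with XM:MQ = 3:2 ⇒ M = (2/5, 3/5)
3. W lies on line MQ with MW:WQ = 5:3 ⇒ W = (3/20, 17/20)
4. G lies on line QY with QG:GY = 1:3 ⇒ G = (0, 3/4)
5. S is the midpoint of GY ⇒ S = (0, 3/8)
2·[SPW] = 7/32, 2·[GPW] = 7/80
[SPW]:[GPW] = 7/32:7/80 = 5/2

[SPW]:[GPW] = 5/2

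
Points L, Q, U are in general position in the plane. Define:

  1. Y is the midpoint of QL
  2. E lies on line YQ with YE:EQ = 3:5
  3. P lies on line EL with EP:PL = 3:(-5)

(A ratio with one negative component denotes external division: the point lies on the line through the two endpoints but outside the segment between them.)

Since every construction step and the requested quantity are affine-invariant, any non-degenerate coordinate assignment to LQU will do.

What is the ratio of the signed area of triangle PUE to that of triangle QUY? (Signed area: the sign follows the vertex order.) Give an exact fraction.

Assign L = (0, 0), Q = (1, 0), U = (0, 1) — the answer is frame-independent, so this choice is without loss of generality.
1. Y is the midpoint of QL ⇒ Y = (1/2, 0)
2. E lies on line YQ with YE:EQ = 3:5 ⇒ E = (11/16, 0)
3. P lies on line EL with EP:PL = 3:(-5) ⇒ P = (55/32, 0)
2·[PUE] = 33/32, 2·[QUY] = 1/2
[PUE]:[QUY] = 33/32:1/2 = 33/16

[PUE]:[QUY] = 33/16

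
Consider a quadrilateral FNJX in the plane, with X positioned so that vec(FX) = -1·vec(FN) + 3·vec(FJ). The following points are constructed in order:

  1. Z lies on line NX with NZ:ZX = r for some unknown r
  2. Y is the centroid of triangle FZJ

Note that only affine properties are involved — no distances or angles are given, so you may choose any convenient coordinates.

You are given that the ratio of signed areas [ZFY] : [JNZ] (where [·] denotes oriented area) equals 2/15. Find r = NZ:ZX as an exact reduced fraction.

Set F = (0, 0), N = (1, 0), J = (0, 1), X = (-1, 3); any affine frame gives the same invariant.
1. With NZ:ZX = r, write λ = r/(r+1) so Z = N + λ·(X−N); Z is affine-linear in λ
2. Y is the centroid of triangle FZJ ⇒ Y is an affine combination of earlier points and hence also affine-linear in λ
Every point depending on Z is an affine combination of Z and λ-independent points, so each such coordinate is linear in λ; the λ² term in each signed area is a multiple of (X−N)×(X−N) = 0, so 2·[ZFY] and 2·[JNZ] are each linear in λ. Evaluating at λ=0 and λ=1:
  2·[ZFY] = 2/3·λ − 1/3,   2·[JNZ] = λ
So [ZFY]:[JNZ] = (2/3·λ − 1/3) / (λ). Setting this equal to 2/15:
  2/3·λ − 1/3 = 2/15·(λ)  ⇒  λ = 5/8
Then r = λ/(1−λ) = (5/8)/(3/8) = 5/3. Check: with r = 5/3, Z = (-1/4, 15/8) and [ZFY]:[JNZ] = 2/15 as required.

r = 5/3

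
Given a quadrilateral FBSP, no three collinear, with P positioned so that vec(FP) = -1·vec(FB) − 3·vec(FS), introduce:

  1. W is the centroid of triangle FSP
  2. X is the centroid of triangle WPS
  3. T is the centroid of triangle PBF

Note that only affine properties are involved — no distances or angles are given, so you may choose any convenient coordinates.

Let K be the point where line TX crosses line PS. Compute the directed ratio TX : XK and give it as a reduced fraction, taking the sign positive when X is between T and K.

Choose coordinates F = (0, 0), B = (1, 0), S = (0, 1), P = (-1, -3).
1. W is the centroid of triangle FSP ⇒ W = (-1/3, -2/3)
2. X is the centroid of triangle WPS ⇒ X = (-4/9, -8/9)
3. T is the centroid of triangle PBF ⇒ T = (0, -1)
line TX meets PS at K = (-8/17, -15/17)
X = T + t·(K−T) with t = 17/18, so TX:XK = 17/18:1/18

TX:XK = 17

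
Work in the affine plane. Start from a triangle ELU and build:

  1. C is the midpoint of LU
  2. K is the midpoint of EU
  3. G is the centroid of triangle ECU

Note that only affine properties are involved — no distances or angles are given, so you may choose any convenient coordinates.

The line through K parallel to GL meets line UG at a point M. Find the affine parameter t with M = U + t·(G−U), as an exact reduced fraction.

t = 5/4

Assign E = (0, 0), L = (1, 0), U = (0, 1) — the answer is frame-independent, so this choice is without loss of generality.
1. C is the midpoint of LU ⇒ C = (1/2, 1/2)
2. K is the midpoint of EU ⇒ K = (0, 1/2)
3. G is the centroid of triangle ECU ⇒ G = (1/6, 1/2)
through K parallel to GL: direction (5/6, -1/2); meets UG at M = (5/24, 3/8)
M = U + t·(G−U) with t = 5/4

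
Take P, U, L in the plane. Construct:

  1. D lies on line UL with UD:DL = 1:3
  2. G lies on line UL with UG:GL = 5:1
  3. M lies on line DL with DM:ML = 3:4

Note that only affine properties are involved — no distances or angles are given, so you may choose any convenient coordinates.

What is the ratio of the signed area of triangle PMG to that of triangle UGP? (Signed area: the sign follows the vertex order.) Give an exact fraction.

Choose coordinates P = (0, 0), U = (1, 0), L = (0, 1).
1. D lies on line UL with UD:DL = 1:3 ⇒ D = (3/4, 1/4)
2. G lies on line UL with UG:GL = 5:1 ⇒ G = (1/6, 5/6)
3. M lies on line DL with DM:ML = 3:4 ⇒ M = (3/7, 4/7)
2·[PMG] = 11/42, 2·[UGP] = 5/6
[PMG]:[UGP] = 11/42:5/6 = 11/35

[PMG]:[UGP] = 11/35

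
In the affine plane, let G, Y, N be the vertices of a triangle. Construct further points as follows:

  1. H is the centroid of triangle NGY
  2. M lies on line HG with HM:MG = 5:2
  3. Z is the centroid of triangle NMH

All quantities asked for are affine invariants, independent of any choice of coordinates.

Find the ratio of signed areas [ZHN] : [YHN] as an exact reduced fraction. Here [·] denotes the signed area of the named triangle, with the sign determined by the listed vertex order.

[ZHN]:[YHN] = -5/21

Set G = (0, 0), Y = (1, 0), N = (0, 1); any affine frame gives the same invariant.
1. H is the centroid of triangle NGY ⇒ H = (1/3, 1/3)
2. M lies on line HG with HM:MG = 5:2 ⇒ M = (2/21, 2/21)
3. Z is the centroid of triangle NMH ⇒ Z = (1/7, 10/21)
2·[ZHN] = 5/63, 2·[YHN] = -1/3
[ZHN]:[YHN] = 5/63:-1/3 = -5/21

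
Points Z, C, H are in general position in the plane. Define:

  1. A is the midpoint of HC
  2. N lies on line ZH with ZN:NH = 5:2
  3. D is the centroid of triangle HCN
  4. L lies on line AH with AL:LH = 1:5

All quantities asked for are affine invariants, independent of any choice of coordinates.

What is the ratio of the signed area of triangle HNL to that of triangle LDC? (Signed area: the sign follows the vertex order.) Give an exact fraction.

Set Z = (0, 0), C = (1, 0), H = (0, 1); any affine frame gives the same invariant.
1. A is the midpoint of HC ⇒ A = (1/2, 1/2)
2. N lies on line ZH with ZN:NH = 5:2 ⇒ N = (0, 5/7)
3. D is the centroid of triangle HCN ⇒ D = (1/3, 4/7)
4. L lies on line AH with AL:LH = 1:5 ⇒ L = (5/12, 7/12)
2·[HNL] = 5/42, 2·[LDC] = 1/18
[HNL]:[LDC] = 5/42:1/18 = 15/7

[HNL]:[LDC] = 15/7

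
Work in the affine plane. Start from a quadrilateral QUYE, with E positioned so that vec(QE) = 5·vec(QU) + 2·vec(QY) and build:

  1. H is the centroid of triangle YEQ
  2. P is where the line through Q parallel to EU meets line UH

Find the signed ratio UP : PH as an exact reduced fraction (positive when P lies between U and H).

UP:PH = 3

Set Q = (0, 0), U = (1, 0), Y = (0, 1), E = (5, 2); any affine frame gives the same invariant.
1. H is the centroid of triangle YEQ ⇒ H = (5/3, 1)
2. P is where the line through Q parallel to EU meets line UH ⇒ P = (3/2, 3/4)
P = U + t·(H−U) with t = 3/4, so UP:PH = t:(1−t) = 3/4:1/4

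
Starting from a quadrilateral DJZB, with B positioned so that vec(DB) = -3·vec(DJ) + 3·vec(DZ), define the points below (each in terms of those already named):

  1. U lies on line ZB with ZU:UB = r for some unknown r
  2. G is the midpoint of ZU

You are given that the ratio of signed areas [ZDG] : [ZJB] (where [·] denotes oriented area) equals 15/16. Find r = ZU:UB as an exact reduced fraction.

r = 5/3

Work in coordinates with D = (0, 0), J = (1, 0), Z = (0, 1), B = (-3, 3).
1. With ZU:UB = r, write λ = r/(r+1) so U = Z + λ·(B−Z); U is affine-linear in λ
2. G is the midpoint of ZU ⇒ G is an affine combination of earlier points and hence also affine-linear in λ
Every point depending on U is an affine combination of U and λ-independent points, so each such coordinate is linear in λ; the λ² term in each signed area is a multiple of (B−Z)×(B−Z) = 0, so 2·[ZDG] and 2·[ZJB] are each linear in λ. Evaluating at λ=0 and λ=1:
  2·[ZDG] = -3/2·λ,   2·[ZJB] = -1
So [ZDG]:[ZJB] = (-3/2·λ) / (-1). Setting this equal to 15/16:
  -3/2·λ = 15/16·(-1)  ⇒  λ = 5/8
Then r = λ/(1−λ) = (5/8)/(3/8) = 5/3. Check: with r = 5/3, U = (-15/8, 9/4) and [ZDG]:[ZJB] = 15/16 as required.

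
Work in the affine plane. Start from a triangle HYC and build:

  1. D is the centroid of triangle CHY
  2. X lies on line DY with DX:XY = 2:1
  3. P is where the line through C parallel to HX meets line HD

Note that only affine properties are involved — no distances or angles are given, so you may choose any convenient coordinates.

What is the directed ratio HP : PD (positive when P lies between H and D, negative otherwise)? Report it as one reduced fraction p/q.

HP:PD = -7/5

Work in coordinates with H = (0, 0), Y = (1, 0), C = (0, 1).
1. D is the centroid of triangle CHY ⇒ D = (1/3, 1/3)
2. X lies on line DY with DX:XY = 2:1 ⇒ X = (7/9, 1/9)
3. P is where the line through C parallel to HX meets line HD ⇒ P = (7/6, 7/6)
P = H + t·(D−H) with t = 7/2, so HP:PD = t:(1−t) = 7/2:-5/2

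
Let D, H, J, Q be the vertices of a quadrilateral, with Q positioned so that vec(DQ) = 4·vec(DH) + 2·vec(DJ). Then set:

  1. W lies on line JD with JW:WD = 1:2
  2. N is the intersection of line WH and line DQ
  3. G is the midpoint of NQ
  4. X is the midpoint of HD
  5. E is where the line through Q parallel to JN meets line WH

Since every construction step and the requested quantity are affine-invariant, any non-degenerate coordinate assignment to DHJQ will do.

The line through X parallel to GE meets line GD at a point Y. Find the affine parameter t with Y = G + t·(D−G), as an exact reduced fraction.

Assign D = (0, 0), H = (1, 0), J = (0, 1), Q = (4, 2) — the answer is frame-independent, so this choice is without loss of generality.
1. W lies on line JD with JW:WD = 1:2 ⇒ W = (0, 2/3)
2. N is the intersection of line WH and line DQ ⇒ N = (4/7, 2/7)
3. G is the midpoint of NQ ⇒ G = (16/7, 8/7)
4. X is the midpoint of HD ⇒ X = (1/2, 0)
5. E is where the line through Q parallel to JN meets line WH ⇒ E = (76/7, -46/7)
through X parallel to GE: direction (60/7, -54/7); meets GD at Y = (9/28, 9/56)
Y = G + t·(D−G) with t = 55/64

t = 55/64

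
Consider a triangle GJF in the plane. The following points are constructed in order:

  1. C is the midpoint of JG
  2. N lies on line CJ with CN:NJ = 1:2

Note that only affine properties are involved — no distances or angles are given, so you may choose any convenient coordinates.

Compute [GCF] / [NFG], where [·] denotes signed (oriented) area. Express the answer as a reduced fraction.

[GCF]:[NFG] = 3/4

Choose coordinates G = (0, 0), J = (1, 0), F = (0, 1).
1. C is the midpoint of JG ⇒ C = (1/2, 0)
2. N lies on line CJ with CN:NJ = 1:2 ⇒ N = (2/3, 0)
2·[GCF] = 1/2, 2·[NFG] = 2/3
[GCF]:[NFG] = 1/2:2/3 = 3/4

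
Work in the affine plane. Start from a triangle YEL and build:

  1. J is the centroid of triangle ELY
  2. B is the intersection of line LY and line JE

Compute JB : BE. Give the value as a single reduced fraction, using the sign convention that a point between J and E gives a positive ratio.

JB:BE = -1/3

Assign Y = (0, 0), E = (1, 0), L = (0, 1) — the answer is frame-independent, so this choice is without loss of generality.
1. J is the centroid of triangle ELY ⇒ J = (1/3, 1/3)
2. B is the intersection of line LY and line JE ⇒ B = (0, 1/2)
B = J + t·(E−J) with t = -1/2, so JB:BE = t:(1−t) = -1/2:3/2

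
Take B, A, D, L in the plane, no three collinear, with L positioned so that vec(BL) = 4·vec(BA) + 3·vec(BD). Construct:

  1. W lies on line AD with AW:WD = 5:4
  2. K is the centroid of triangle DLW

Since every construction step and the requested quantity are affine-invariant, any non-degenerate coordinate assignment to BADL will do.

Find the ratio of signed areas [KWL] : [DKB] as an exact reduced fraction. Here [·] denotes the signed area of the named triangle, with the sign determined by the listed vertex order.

[KWL]:[DKB] = -3/5

Assign B = (0, 0), A = (1, 0), D = (0, 1), L = (4, 3) — the answer is frame-independent, so this choice is without loss of generality.
1. W lies on line AD with AW:WD = 5:4 ⇒ W = (4/9, 5/9)
2. K is the centroid of triangle DLW ⇒ K = (40/27, 41/27)
2·[KWL] = 8/9, 2·[DKB] = -40/27
[KWL]:[DKB] = 8/9:-40/27 = -3/5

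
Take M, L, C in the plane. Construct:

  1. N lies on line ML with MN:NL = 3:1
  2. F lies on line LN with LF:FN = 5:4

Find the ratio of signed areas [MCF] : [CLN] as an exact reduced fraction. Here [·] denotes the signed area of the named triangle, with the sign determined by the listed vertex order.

[MCF]:[CLN] = 31/9

Set M = (0, 0), L = (1, 0), C = (0, 1); any affine frame gives the same invariant.
1. N lies on line ML with MN:NL = 3:1 ⇒ N = (3/4, 0)
2. F lies on line LN with LF:FN = 5:4 ⇒ F = (31/36, 0)
2·[MCF] = -31/36, 2·[CLN] = -1/4
[MCF]:[CLN] = -31/36:-1/4 = 31/9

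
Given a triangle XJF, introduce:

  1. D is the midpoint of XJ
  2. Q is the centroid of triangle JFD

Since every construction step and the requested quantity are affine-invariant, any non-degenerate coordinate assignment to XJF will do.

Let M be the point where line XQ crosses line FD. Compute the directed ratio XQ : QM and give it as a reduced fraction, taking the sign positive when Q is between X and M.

XQ:QM = -4

Choose coordinates X = (0, 0), J = (1, 0), F = (0, 1).
1. D is the midpoint of XJ ⇒ D = (1/2, 0)
2. Q is the centroid of triangle JFD ⇒ Q = (1/2, 1/3)
line XQ meets FD at M = (3/8, 1/4)
Q = X + t·(M−X) with t = 4/3, so XQ:QM = 4/3:-1/3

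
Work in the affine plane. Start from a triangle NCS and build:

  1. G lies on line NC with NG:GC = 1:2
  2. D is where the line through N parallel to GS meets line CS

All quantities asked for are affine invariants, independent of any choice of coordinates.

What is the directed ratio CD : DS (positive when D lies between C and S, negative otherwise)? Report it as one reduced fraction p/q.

Choose coordinates N = (0, 0), C = (1, 0), S = (0, 1).
1. G lies on line NC with NG:GC = 1:2 ⇒ G = (1/3, 0)
2. D is where the line through N parallel to GS meets line CS ⇒ D = (-1/2, 3/2)
D = C + t·(S−C) with t = 3/2, so CD:DS = t:(1−t) = 3/2:-1/2

CD:DS = -3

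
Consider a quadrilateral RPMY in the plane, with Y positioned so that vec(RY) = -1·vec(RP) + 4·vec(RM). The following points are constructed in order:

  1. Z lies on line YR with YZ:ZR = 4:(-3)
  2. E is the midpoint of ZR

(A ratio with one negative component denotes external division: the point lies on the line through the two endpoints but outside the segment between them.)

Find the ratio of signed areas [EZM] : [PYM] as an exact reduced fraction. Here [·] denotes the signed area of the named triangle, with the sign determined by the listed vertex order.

Set R = (0, 0), P = (1, 0), M = (0, 1), Y = (-1, 4); any affine frame gives the same invariant.
1. Z lies on line YR with YZ:ZR = 4:(-3) ⇒ Z = (3, -12)
2. E is the midpoint of ZR ⇒ E = (3/2, -6)
2·[EZM] = 3/2, 2·[PYM] = 2
[EZM]:[PYM] = 3/2:2 = 3/4

[EZM]:[PYM] = 3/4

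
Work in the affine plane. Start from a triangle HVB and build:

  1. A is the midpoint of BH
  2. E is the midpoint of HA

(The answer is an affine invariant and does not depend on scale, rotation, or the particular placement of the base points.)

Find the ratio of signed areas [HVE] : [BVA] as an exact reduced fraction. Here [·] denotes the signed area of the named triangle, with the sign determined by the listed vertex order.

Set H = (0, 0), V = (1, 0), B = (0, 1); any affine frame gives the same invariant.
1. A is the midpoint of BH ⇒ A = (0, 1/2)
2. E is the midpoint of HA ⇒ E = (0, 1/4)
2·[HVE] = 1/4, 2·[BVA] = -1/2
[HVE]:[BVA] = 1/4:-1/2 = -1/2

[HVE]:[BVA] = -1/2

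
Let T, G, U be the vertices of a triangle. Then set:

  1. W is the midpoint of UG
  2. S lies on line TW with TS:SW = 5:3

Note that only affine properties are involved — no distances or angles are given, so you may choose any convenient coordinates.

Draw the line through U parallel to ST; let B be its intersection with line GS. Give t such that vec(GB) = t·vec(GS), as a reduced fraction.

Work in coordinates with T = (0, 0), G = (1, 0), U = (0, 1).
1. W is the midpoint of UG ⇒ W = (1/2, 1/2)
2. S lies on line TW with TS:SW = 5:3 ⇒ S = (5/16, 5/16)
through U parallel to ST: direction (-5/16, -5/16); meets GS at B = (-3/8, 5/8)
B = G + t·(S−G) with t = 2

t = 2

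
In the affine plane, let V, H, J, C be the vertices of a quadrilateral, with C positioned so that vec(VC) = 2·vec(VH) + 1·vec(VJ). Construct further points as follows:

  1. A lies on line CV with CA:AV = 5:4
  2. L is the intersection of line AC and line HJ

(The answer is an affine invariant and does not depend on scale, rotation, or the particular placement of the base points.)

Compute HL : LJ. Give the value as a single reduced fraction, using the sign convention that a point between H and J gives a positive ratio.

HL:LJ = 1/2

Set V = (0, 0), H = (1, 0), J = (0, 1), C = (2, 1); any affine frame gives the same invariant.
1. A lies on line CV with CA:AV = 5:4 ⇒ A = (8/9, 4/9)
2. L is the intersection of line AC and line HJ ⇒ L = (2/3, 1/3)
L = H + t·(J−H) with t = 1/3, so HL:LJ = t:(1−t) = 1/3:2/3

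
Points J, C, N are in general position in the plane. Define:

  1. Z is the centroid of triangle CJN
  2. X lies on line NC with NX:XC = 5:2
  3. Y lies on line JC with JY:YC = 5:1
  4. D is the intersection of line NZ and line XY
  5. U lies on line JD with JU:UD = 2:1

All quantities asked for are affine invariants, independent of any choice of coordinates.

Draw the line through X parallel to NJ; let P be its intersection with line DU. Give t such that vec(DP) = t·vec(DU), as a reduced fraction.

Choose coordinates J = (0, 0), C = (1, 0), N = (0, 1).
1. Z is the centroid of triangle CJN ⇒ Z = (1/3, 1/3)
2. X lies on line NC with NX:XC = 5:2 ⇒ X = (5/7, 2/7)
3. Y lies on line JC with JY:YC = 5:1 ⇒ Y = (5/6, 0)
4. D is the intersection of line NZ and line XY ⇒ D = (5/2, -4)
5. U lies on line JD with JU:UD = 2:1 ⇒ U = (5/3, -8/3)
through X parallel to NJ: direction (0, -1); meets DU at P = (5/7, -8/7)
P = D + t·(U−D) with t = 15/7

t = 15/7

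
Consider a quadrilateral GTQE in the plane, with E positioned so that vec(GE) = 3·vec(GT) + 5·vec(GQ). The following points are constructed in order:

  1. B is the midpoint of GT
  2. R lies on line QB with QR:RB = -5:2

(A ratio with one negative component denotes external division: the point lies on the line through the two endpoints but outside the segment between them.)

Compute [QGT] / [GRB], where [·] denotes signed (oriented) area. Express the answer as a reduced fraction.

Choose coordinates G = (0, 0), T = (1, 0), Q = (0, 1), E = (3, 5).
1. B is the midpoint of GT ⇒ B = (1/2, 0)
2. R lies on line QB with QR:RB = -5:2 ⇒ R = (5/6, -2/3)
2·[QGT] = 1, 2·[GRB] = 1/3
[QGT]:[GRB] = 1:1/3 = 3

[QGT]:[GRB] = 3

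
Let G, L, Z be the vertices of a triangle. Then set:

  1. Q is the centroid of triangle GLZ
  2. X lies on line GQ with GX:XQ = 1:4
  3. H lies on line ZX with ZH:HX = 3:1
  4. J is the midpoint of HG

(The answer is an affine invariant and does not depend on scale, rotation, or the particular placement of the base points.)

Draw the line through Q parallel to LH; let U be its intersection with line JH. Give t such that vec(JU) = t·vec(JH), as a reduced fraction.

t = 16/9

Set G = (0, 0), L = (1, 0), Z = (0, 1); any affine frame gives the same invariant.
1. Q is the centroid of triangle GLZ ⇒ Q = (1/3, 1/3)
2. X lies on line GQ with GX:XQ = 1:4 ⇒ X = (1/15, 1/15)
3. H lies on line ZX with ZH:HX = 3:1 ⇒ H = (1/20, 3/10)
4. J is the midpoint of HG ⇒ J = (1/40, 3/20)
through Q parallel to LH: direction (-19/20, 3/10); meets JH at U = (5/72, 5/12)
U = J + t·(H−J) with t = 16/9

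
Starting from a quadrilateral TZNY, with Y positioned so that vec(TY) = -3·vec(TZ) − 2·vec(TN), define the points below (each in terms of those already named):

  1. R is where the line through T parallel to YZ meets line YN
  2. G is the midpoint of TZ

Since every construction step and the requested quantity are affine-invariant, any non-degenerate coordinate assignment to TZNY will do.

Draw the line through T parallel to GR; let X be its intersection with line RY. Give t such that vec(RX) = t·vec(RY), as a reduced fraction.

t = -1/3

Work in coordinates with T = (0, 0), Z = (1, 0), N = (0, 1), Y = (-3, -2).
1. R is where the line through T parallel to YZ meets line YN ⇒ R = (-2, -1)
2. G is the midpoint of TZ ⇒ G = (1/2, 0)
through T parallel to GR: direction (-5/2, -1); meets RY at X = (-5/3, -2/3)
X = R + t·(Y−R) with t = -1/3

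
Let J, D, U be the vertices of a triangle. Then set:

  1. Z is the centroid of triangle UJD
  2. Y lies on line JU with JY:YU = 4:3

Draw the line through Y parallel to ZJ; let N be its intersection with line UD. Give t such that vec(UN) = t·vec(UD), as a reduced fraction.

Choose coordinates J = (0, 0), D = (1, 0), U = (0, 1).
1. Z is the centroid of triangle UJD ⇒ Z = (1/3, 1/3)
2. Y lies on line JU with JY:YU = 4:3 ⇒ Y = (0, 4/7)
through Y parallel to ZJ: direction (-1/3, -1/3); meets UD at N = (3/14, 11/14)
N = U + t·(D−U) with t = 3/14

t = 3/14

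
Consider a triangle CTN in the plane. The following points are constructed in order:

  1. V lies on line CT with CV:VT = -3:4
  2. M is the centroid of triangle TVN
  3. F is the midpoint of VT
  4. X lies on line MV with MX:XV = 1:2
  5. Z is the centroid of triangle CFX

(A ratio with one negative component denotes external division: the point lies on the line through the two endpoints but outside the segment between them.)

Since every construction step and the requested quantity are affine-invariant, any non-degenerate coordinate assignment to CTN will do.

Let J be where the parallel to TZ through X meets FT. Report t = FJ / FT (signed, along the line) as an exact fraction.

Choose coordinates C = (0, 0), T = (1, 0), N = (0, 1).
1. V lies on line CT with CV:VT = -3:4 ⇒ V = (-3, 0)
2. M is the centroid of triangle TVN ⇒ M = (-2/3, 1/3)
3. F is the midpoint of VT ⇒ F = (-1, 0)
4. X lies on line MV with MX:XV = 1:2 ⇒ X = (-13/9, 2/9)
5. Z is the centroid of triangle CFX ⇒ Z = (-22/27, 2/27)
through X parallel to TZ: direction (-49/27, 2/27); meets FT at J = (4, 0)
J = F + t·(T−F) with t = 5/2

t = 5/2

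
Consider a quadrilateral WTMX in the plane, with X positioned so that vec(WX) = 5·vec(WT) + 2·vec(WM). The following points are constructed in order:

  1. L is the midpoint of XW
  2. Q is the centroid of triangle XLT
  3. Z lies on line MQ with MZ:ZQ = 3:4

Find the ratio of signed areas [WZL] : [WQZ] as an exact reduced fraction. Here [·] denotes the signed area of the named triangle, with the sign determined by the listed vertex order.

Assign W = (0, 0), T = (1, 0), M = (0, 1), X = (5, 2) — the answer is frame-independent, so this choice is without loss of generality.
1. L is the midpoint of XW ⇒ L = (5/2, 1)
2. Q is the centroid of triangle XLT ⇒ Q = (17/6, 1)
3. Z lies on line MQ with MZ:ZQ = 3:4 ⇒ Z = (17/14, 1)
2·[WZL] = -9/7, 2·[WQZ] = 34/21
[WZL]:[WQZ] = -9/7:34/21 = -27/34

[WZL]:[WQZ] = -27/34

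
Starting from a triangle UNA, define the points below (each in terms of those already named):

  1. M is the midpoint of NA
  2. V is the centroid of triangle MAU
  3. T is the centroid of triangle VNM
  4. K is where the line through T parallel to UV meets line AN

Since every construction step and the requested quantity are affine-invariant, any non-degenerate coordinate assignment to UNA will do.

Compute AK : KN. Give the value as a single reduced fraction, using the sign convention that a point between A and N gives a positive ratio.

Set U = (0, 0), N = (1, 0), A = (0, 1); any affine frame gives the same invariant.
1. M is the midpoint of NA ⇒ M = (1/2, 1/2)
2. V is the centroid of triangle MAU ⇒ V = (1/6, 1/2)
3. T is the centroid of triangle VNM ⇒ T = (5/9, 1/3)
4. K is where the line through T parallel to UV meets line AN ⇒ K = (7/12, 5/12)
K = A + t·(N−A) with t = 7/12, so AK:KN = t:(1−t) = 7/12:5/12

AK:KN = 7/5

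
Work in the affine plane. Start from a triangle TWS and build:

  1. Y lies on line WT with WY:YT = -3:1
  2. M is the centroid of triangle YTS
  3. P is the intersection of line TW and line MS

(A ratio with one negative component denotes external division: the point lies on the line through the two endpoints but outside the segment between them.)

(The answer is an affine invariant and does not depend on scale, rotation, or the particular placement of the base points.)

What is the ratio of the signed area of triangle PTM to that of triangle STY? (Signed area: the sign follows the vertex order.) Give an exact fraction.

Assign T = (0, 0), W = (1, 0), S = (0, 1) — the answer is frame-independent, so this choice is without loss of generality.
1. Y lies on line WT with WY:YT = -3:1 ⇒ Y = (-1/2, 0)
2. M is the centroid of triangle YTS ⇒ M = (-1/6, 1/3)
3. P is the intersection of line TW and line MS ⇒ P = (-1/4, 0)
2·[PTM] = 1/12, 2·[STY] = -1/2
[PTM]:[STY] = 1/12:-1/2 = -1/6

[PTM]:[STY] = -1/6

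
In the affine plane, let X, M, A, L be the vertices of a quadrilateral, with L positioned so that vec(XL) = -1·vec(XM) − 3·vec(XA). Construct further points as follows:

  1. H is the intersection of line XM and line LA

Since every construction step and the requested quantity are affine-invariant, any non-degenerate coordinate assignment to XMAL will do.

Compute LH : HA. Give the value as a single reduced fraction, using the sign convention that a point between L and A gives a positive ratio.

LH:HA = 3

Set X = (0, 0), M = (1, 0), A = (0, 1), L = (-1, -3); any affine frame gives the same invariant.
1. H is the intersection of line XM and line LA ⇒ H = (-1/4, 0)
H = L + t·(A−L) with t = 3/4, so LH:HA = t:(1−t) = 3/4:1/4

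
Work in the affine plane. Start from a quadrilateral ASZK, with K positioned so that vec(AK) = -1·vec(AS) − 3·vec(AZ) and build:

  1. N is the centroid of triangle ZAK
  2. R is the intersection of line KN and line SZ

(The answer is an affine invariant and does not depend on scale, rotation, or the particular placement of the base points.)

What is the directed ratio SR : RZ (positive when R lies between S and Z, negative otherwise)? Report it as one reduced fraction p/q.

SR:RZ = 8

Assign A = (0, 0), S = (1, 0), Z = (0, 1), K = (-1, -3) — the answer is frame-independent, so this choice is without loss of generality.
1. N is the centroid of triangle ZAK ⇒ N = (-1/3, -2/3)
2. R is the intersection of line KN and line SZ ⇒ R = (1/9, 8/9)
R = S + t·(Z−S) with t = 8/9, so SR:RZ = t:(1−t) = 8/9:1/9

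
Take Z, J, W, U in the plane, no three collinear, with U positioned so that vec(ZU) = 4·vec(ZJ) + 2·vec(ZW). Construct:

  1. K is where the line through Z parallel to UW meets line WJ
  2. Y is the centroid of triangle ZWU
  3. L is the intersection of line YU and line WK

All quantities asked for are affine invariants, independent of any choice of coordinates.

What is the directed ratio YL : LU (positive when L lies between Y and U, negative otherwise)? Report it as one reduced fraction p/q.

YL:LU = -4/15

Set Z = (0, 0), J = (1, 0), W = (0, 1), U = (4, 2); any affine frame gives the same invariant.
1. K is where the line through Z parallel to UW meets line WJ ⇒ K = (4/5, 1/5)
2. Y is the centroid of triangle ZWU ⇒ Y = (4/3, 1)
3. L is the intersection of line YU and line WK ⇒ L = (4/11, 7/11)
L = Y + t·(U−Y) with t = -4/11, so YL:LU = t:(1−t) = -4/11:15/11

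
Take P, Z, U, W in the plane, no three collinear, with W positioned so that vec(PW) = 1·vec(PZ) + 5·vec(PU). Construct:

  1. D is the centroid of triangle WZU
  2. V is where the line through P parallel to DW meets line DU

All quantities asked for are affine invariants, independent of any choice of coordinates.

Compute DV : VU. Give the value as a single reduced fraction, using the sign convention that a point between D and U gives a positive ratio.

Work in coordinates with P = (0, 0), Z = (1, 0), U = (0, 1), W = (1, 5).
1. D is the centroid of triangle WZU ⇒ D = (2/3, 2)
2. V is where the line through P parallel to DW meets line DU ⇒ V = (2/15, 6/5)
V = D + t·(U−D) with t = 4/5, so DV:VU = t:(1−t) = 4/5:1/5

DV:VU = 4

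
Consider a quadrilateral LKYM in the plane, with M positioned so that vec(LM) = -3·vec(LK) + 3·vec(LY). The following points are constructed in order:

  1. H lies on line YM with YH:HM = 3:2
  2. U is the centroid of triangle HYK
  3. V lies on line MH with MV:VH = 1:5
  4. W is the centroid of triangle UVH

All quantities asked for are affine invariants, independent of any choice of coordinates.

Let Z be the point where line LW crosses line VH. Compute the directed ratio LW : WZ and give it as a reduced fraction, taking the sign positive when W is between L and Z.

Set L = (0, 0), K = (1, 0), Y = (0, 1), M = (-3, 3); any affine frame gives the same invariant.
1. H lies on line YM with YH:HM = 3:2 ⇒ H = (-9/5, 11/5)
2. U is the centroid of triangle HYK ⇒ U = (-4/15, 16/15)
3. V lies on line MH with MV:VH = 1:5 ⇒ V = (-14/5, 43/15)
4. W is the centroid of triangle UVH ⇒ W = (-73/45, 92/45)
line LW meets VH at Z = (-219/130, 138/65)
W = L + t·(Z−L) with t = 26/27, so LW:WZ = 26/27:1/27

LW:WZ = 26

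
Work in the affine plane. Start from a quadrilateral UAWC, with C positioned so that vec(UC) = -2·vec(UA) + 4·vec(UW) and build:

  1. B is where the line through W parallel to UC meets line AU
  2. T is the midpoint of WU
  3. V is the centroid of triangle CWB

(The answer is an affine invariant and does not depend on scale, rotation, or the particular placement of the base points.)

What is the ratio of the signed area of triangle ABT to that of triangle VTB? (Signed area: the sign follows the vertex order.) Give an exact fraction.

Set U = (0, 0), A = (1, 0), W = (0, 1), C = (-2, 4); any affine frame gives the same invariant.
1. B is where the line through W parallel to UC meets line AU ⇒ B = (1/2, 0)
2. T is the midpoint of WU ⇒ T = (0, 1/2)
3. V is the centroid of triangle CWB ⇒ V = (-1/2, 5/3)
2·[ABT] = -1/4, 2·[VTB] = 1/3
[ABT]:[VTB] = -1/4:1/3 = -3/4

[ABT]:[VTB] = -3/4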